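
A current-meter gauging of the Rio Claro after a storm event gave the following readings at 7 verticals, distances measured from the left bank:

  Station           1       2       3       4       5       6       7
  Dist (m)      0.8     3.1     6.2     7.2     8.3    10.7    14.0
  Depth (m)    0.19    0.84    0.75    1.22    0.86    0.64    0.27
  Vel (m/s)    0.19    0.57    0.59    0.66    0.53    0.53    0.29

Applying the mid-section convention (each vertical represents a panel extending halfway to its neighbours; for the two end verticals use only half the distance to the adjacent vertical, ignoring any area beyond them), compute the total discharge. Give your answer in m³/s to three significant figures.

4.98 m³/s

w_1 = (3.1 − 0.8)/2 = 1.15 m; q_1 = 0.19 × 0.19 × 1.15 = 0.04152 m³/s
w_2 = (6.2 − 0.8)/2 = 2.7 m; q_2 = 0.57 × 0.84 × 2.7 = 1.293 m³/s
w_3 = (7.2 − 3.1)/2 = 2.05 m; q_3 = 0.59 × 0.75 × 2.05 = 0.9071 m³/s
w_4 = (8.3 − 6.2)/2 = 1.05 m; q_4 = 0.66 × 1.22 × 1.05 = 0.8455 m³/s
w_5 = (10.7 − 7.2)/2 = 1.75 m; q_5 = 0.53 × 0.86 × 1.75 = 0.7977 m³/s
w_6 = (14.0 − 8.3)/2 = 2.85 m; q_6 = 0.53 × 0.64 × 2.85 = 0.9667 m³/s
w_7 = (14.0 − 10.7)/2 = 1.65 m; q_7 = 0.29 × 0.27 × 1.65 = 0.1292 m³/s
Q = Σ qᵢ = 4.980 m³/s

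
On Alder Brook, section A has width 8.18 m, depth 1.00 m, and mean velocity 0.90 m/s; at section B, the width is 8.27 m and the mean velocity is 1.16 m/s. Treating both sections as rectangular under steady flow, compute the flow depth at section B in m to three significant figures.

Q = A₁V₁ = (8.18×1.00) × 0.90 = 7.362 m³/s
d₂ = Q/(b₂ V₂) = 7.362/(8.27×1.16) = 0.7674 m

0.767 m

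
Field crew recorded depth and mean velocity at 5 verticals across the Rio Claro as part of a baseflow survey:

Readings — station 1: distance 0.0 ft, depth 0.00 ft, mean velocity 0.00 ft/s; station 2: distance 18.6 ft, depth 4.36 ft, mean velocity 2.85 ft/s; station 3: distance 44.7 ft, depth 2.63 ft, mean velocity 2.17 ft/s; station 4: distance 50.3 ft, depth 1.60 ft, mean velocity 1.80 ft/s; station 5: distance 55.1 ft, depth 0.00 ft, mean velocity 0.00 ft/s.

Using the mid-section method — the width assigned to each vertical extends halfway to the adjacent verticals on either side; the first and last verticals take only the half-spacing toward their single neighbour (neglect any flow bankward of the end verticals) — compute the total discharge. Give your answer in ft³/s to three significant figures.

w_2 = (44.7 − 0.0)/2 = 22.35 ft; q_2 = 2.85 × 4.36 × 22.35 = 277.7 ft³/s
w_3 = (50.3 − 18.6)/2 = 15.85 ft; q_3 = 2.17 × 2.63 × 15.85 = 90.46 ft³/s
w_4 = (55.1 − 44.7)/2 = 5.2 ft; q_4 = 1.80 × 1.60 × 5.2 = 14.98 ft³/s
Stations 1, 5 contribute zero (depth or velocity is 0).
Q = Σ qᵢ = 383.2 ft³/s

383 ft³/s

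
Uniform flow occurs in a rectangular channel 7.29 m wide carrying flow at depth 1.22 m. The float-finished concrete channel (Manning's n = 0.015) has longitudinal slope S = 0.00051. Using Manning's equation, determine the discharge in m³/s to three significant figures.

A = b·y = 7.29 × 1.22 = 8.894 m²
P = b + 2y = 7.29 + 2×1.22 = 9.730 m
R = A/P = 8.894/9.730 = 0.9141 m
Q = (1/n)·A·R^(2/3)·S^(1/2) = (1/0.015) × 8.894 × 0.9141^(2/3) × 0.00051^(1/2) = 12.61 m³/s

12.6 m³/s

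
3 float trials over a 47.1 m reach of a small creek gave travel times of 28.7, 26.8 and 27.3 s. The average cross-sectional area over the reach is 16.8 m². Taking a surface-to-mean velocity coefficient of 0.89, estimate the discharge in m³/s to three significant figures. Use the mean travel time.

t̄ = (28.7 + 26.8 + 27.3) / 3 = 27.6 s
v_surface = L / t̄ = 47.1 / 27.6 = 1.707 m/s
v_mean = 0.89 × 1.707 = 1.519 m/s
Q = A × v_mean = 16.8 × 1.519 = 25.52 m³/s

25.5 m³/s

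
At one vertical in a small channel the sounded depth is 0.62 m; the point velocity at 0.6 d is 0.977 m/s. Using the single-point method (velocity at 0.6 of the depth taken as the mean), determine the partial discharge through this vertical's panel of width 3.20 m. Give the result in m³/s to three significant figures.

1.94 m³/s

v̄ = v₀.₆ = 0.977 m/s
q = v̄ × d × w = 0.9770 × 0.62 × 3.20 = 1.938 m³/s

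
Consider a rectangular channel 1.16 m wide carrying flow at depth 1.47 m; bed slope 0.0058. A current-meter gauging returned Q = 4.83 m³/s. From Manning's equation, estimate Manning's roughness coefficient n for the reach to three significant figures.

0.0150

A = b·y = 1.16 × 1.47 = 1.705 m²
P = b + 2y = 1.16 + 2×1.47 = 4.100 m
R = A/P = 1.705/4.100 = 0.4159 m
n = (1/Q)·A·R^(2/3)·S^(1/2) = (1/4.83) × 1.705 × 0.5572 × 0.07616 = 0.01498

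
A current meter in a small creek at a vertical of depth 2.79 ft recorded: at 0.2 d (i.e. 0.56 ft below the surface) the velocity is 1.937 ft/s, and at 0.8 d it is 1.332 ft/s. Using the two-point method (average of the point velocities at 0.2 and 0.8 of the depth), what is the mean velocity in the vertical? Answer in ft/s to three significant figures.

v̄ = (1.937 + 1.332) / 2 = 1.635 ft/s

1.63 ft/s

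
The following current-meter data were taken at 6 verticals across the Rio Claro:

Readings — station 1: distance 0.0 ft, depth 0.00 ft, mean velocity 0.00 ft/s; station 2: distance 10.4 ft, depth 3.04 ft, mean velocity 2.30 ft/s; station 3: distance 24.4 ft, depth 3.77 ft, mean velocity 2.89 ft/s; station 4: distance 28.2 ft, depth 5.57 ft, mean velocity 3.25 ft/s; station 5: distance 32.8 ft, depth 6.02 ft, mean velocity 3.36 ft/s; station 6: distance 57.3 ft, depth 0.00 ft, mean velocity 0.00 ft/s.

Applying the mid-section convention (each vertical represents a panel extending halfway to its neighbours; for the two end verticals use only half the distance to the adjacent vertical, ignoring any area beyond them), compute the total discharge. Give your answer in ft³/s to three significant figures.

w_2 = (24.4 − 0.0)/2 = 12.2 ft; q_2 = 2.30 × 3.04 × 12.2 = 85.30 ft³/s
w_3 = (28.2 − 10.4)/2 = 8.9 ft; q_3 = 2.89 × 3.77 × 8.9 = 96.97 ft³/s
w_4 = (32.8 − 24.4)/2 = 4.2 ft; q_4 = 3.25 × 5.57 × 4.2 = 76.03 ft³/s
w_5 = (57.3 − 28.2)/2 = 14.55 ft; q_5 = 3.36 × 6.02 × 14.55 = 294.3 ft³/s
Stations 1, 6 contribute zero (depth or velocity is 0).
Q = Σ qᵢ = 552.6 ft³/s

553 ft³/s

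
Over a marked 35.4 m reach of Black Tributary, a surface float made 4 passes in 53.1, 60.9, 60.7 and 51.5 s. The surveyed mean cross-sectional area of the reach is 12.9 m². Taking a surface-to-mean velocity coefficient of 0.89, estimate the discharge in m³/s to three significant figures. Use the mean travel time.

t̄ = (53.1 + 60.9 + 60.7 + 51.5) / 4 = 56.55 s
v_surface = L / t̄ = 35.4 / 56.55 = 0.6260 m/s
v_mean = 0.89 × 0.6260 = 0.5571 m/s
Q = A × v_mean = 12.9 × 0.5571 = 7.187 m³/s

7.19 m³/s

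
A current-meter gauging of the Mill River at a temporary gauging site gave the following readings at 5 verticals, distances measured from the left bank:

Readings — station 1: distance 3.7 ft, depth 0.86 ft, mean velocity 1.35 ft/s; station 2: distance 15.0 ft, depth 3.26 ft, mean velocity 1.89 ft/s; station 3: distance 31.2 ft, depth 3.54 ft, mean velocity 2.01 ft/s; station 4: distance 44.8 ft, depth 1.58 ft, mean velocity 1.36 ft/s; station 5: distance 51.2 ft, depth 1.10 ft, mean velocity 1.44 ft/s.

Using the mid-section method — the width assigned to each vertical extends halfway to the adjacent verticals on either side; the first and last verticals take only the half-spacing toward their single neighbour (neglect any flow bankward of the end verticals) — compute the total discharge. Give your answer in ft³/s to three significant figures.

w_1 = (15.0 − 3.7)/2 = 5.65 ft; q_1 = 1.35 × 0.86 × 5.65 = 6.560 ft³/s
w_2 = (31.2 − 3.7)/2 = 13.75 ft; q_2 = 1.89 × 3.26 × 13.75 = 84.72 ft³/s
w_3 = (44.8 − 15.0)/2 = 14.9 ft; q_3 = 2.01 × 3.54 × 14.9 = 106.0 ft³/s
w_4 = (51.2 − 31.2)/2 = 10 ft; q_4 = 1.36 × 1.58 × 10 = 21.49 ft³/s
w_5 = (51.2 − 44.8)/2 = 3.2 ft; q_5 = 1.44 × 1.10 × 3.2 = 5.069 ft³/s
Q = Σ qᵢ = 223.9 ft³/s

224 ft³/s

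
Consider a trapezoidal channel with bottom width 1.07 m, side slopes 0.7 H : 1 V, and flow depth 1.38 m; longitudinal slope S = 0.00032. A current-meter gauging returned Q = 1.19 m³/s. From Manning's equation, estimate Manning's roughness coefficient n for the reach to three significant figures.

0.0311

A = (b + z·y)·y = (1.07 + 0.7×1.38)×1.38 = 2.810 m²
P = b + 2y√(1+z²) = 1.07 + 2×1.38×√(1+0.7²) = 4.439 m
R = A/P = 2.810/4.439 = 0.6330 m
n = (1/Q)·A·R^(2/3)·S^(1/2) = (1/1.19) × 2.810 × 0.7372 × 0.01789 = 0.03114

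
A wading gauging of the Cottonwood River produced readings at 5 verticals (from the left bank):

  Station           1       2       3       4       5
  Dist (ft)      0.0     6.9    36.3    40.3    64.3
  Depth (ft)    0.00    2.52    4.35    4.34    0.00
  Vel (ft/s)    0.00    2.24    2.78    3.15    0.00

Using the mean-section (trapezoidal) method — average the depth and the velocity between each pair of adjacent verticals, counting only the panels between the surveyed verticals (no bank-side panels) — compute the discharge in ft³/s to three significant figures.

397 ft³/s

Panel 1-2: Δb = 6.9 ft, d̄ = (0.00+2.52)/2 = 1.26, v̄ = (0.00+2.24)/2 = 1.12 → q = 6.9×1.26×1.12 = 9.737 ft³/s
Panel 2-3: Δb = 29.4 ft, d̄ = (2.52+4.35)/2 = 3.435, v̄ = (2.24+2.78)/2 = 2.51 → q = 29.4×3.435×2.51 = 253.5 ft³/s
Panel 3-4: Δb = 4 ft, d̄ = (4.35+4.34)/2 = 4.345, v̄ = (2.78+3.15)/2 = 2.965 → q = 4×4.345×2.965 = 51.53 ft³/s
Panel 4-5: Δb = 24 ft, d̄ = (4.34+0.00)/2 = 2.17, v̄ = (3.15+0.00)/2 = 1.575 → q = 24×2.17×1.575 = 82.03 ft³/s
Q = Σ q = 396.8 ft³/s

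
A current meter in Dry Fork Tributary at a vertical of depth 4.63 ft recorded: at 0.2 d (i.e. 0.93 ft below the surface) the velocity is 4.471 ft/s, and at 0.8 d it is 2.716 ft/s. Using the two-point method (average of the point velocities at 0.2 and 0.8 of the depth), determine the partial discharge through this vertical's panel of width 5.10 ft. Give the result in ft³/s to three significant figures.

v̄ = (4.471 + 2.716) / 2 = 3.594 ft/s
q = v̄ × d × w = 3.594 × 4.63 × 5.10 = 84.85 ft³/s

84.9 ft³/s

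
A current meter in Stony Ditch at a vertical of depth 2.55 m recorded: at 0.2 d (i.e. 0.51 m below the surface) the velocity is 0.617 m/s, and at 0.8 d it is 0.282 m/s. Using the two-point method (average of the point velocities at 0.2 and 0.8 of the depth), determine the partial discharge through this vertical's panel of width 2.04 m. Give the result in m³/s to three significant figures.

v̄ = (0.617 + 0.282) / 2 = 0.4495 m/s
q = v̄ × d × w = 0.4495 × 2.55 × 2.04 = 2.338 m³/s

2.34 m³/s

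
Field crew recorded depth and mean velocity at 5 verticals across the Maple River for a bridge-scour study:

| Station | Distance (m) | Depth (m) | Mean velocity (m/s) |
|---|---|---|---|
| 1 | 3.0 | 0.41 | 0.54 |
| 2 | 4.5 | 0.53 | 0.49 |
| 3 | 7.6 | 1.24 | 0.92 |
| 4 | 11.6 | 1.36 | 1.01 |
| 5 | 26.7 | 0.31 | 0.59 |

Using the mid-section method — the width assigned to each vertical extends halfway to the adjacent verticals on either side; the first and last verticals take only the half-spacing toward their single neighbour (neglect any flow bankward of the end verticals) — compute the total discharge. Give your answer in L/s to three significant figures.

w_1 = (4.5 − 3.0)/2 = 0.75 m; q_1 = 0.54 × 0.41 × 0.75 = 0.1661 m³/s
w_2 = (7.6 − 3.0)/2 = 2.3 m; q_2 = 0.49 × 0.53 × 2.3 = 0.5973 m³/s
w_3 = (11.6 − 4.5)/2 = 3.55 m; q_3 = 0.92 × 1.24 × 3.55 = 4.050 m³/s
w_4 = (26.7 − 7.6)/2 = 9.55 m; q_4 = 1.01 × 1.36 × 9.55 = 13.12 m³/s
w_5 = (26.7 − 11.6)/2 = 7.55 m; q_5 = 0.59 × 0.31 × 7.55 = 1.381 m³/s
Q = Σ qᵢ = 19.31 m³/s
= 19.31 × 1000 = 19310 L/s

19300 L/s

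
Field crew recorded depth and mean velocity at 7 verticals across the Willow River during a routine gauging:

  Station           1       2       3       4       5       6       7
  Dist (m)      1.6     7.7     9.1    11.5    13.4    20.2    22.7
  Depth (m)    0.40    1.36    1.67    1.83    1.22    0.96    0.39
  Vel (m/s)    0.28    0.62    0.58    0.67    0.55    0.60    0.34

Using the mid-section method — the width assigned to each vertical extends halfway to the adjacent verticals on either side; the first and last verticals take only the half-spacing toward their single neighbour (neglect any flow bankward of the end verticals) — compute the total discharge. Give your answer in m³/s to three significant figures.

w_1 = (7.7 − 1.6)/2 = 3.05 m; q_1 = 0.28 × 0.40 × 3.05 = 0.3416 m³/s
w_2 = (9.1 − 1.6)/2 = 3.75 m; q_2 = 0.62 × 1.36 × 3.75 = 3.162 m³/s
w_3 = (11.5 − 7.7)/2 = 1.9 m; q_3 = 0.58 × 1.67 × 1.9 = 1.840 m³/s
w_4 = (13.4 − 9.1)/2 = 2.15 m; q_4 = 0.67 × 1.83 × 2.15 = 2.636 m³/s
w_5 = (20.2 − 11.5)/2 = 4.35 m; q_5 = 0.55 × 1.22 × 4.35 = 2.919 m³/s
w_6 = (22.7 − 13.4)/2 = 4.65 m; q_6 = 0.60 × 0.96 × 4.65 = 2.678 m³/s
w_7 = (22.7 − 20.2)/2 = 1.25 m; q_7 = 0.34 × 0.39 × 1.25 = 0.1658 m³/s
Q = Σ qᵢ = 13.74 m³/s

13.7 m³/s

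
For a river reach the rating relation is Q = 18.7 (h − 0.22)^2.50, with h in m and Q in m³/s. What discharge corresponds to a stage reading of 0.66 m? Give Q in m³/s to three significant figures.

2.40 m³/s

Q = 18.7 × (0.66 − 0.22)^2.50 = 18.7 × 0.44^2.50 = 2.401 m³/s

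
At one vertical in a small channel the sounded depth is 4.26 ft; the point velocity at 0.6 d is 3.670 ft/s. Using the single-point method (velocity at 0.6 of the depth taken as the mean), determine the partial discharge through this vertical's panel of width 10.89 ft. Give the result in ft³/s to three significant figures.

v̄ = v₀.₆ = 3.670 ft/s
q = v̄ × d × w = 3.670 × 4.26 × 10.89 = 170.3 ft³/s

170 ft³/s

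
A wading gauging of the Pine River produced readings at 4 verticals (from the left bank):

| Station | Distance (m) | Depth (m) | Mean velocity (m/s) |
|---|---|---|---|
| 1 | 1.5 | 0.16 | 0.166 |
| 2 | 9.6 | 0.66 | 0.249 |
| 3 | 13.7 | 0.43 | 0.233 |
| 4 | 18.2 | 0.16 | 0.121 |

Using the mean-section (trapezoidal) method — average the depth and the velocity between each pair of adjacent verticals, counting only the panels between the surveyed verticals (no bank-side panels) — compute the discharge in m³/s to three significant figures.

Panel 1-2: Δb = 8.1 m, d̄ = (0.16+0.66)/2 = 0.41, v̄ = (0.166+0.249)/2 = 0.2075 → q = 8.1×0.41×0.2075 = 0.6891 m³/s
Panel 2-3: Δb = 4.1 m, d̄ = (0.66+0.43)/2 = 0.545, v̄ = (0.249+0.233)/2 = 0.241 → q = 4.1×0.545×0.241 = 0.5385 m³/s
Panel 3-4: Δb = 4.5 m, d̄ = (0.43+0.16)/2 = 0.295, v̄ = (0.233+0.121)/2 = 0.177 → q = 4.5×0.295×0.177 = 0.2350 m³/s
Q = Σ q = 1.463 m³/s

1.46 m³/s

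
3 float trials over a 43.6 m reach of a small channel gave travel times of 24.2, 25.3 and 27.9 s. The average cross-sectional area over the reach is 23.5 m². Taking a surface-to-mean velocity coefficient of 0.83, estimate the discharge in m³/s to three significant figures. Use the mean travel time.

t̄ = (24.2 + 25.3 + 27.9) / 3 = 25.8 s
v_surface = L / t̄ = 43.6 / 25.8 = 1.690 m/s
v_mean = 0.83 × 1.690 = 1.403 m/s
Q = A × v_mean = 23.5 × 1.403 = 32.96 m³/s

33.0 m³/s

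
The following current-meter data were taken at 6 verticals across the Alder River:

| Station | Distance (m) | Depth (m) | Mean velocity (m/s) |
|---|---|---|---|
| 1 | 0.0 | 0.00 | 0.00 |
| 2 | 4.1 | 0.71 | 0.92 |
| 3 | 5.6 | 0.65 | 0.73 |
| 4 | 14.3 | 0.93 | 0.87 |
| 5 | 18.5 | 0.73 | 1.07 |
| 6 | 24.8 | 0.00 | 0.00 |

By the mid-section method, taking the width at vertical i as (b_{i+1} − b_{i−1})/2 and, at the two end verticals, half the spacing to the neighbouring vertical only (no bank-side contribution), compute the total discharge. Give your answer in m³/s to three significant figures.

13.6 m³/s

w_2 = (5.6 − 0.0)/2 = 2.8 m; q_2 = 0.92 × 0.71 × 2.8 = 1.829 m³/s
w_3 = (14.3 − 4.1)/2 = 5.1 m; q_3 = 0.73 × 0.65 × 5.1 = 2.420 m³/s
w_4 = (18.5 − 5.6)/2 = 6.45 m; q_4 = 0.87 × 0.93 × 6.45 = 5.219 m³/s
w_5 = (24.8 − 14.3)/2 = 5.25 m; q_5 = 1.07 × 0.73 × 5.25 = 4.101 m³/s
Stations 1, 6 contribute zero (depth or velocity is 0).
Q = Σ qᵢ = 13.57 m³/s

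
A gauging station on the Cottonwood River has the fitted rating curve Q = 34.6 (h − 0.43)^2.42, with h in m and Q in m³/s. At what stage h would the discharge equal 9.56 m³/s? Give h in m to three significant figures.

h − h₀ = (Q/C)^(1/b) = (9.56/34.6)^(1/2.42) = 0.5877 m
h = 0.43 + 0.5877 = 1.018 m

1.02 m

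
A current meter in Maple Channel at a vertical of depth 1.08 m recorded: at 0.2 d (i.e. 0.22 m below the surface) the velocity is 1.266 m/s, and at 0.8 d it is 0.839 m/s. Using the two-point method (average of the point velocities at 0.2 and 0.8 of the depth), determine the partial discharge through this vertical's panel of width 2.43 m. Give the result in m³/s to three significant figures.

v̄ = (1.266 + 0.839) / 2 = 1.053 m/s
q = v̄ × d × w = 1.053 × 1.08 × 2.43 = 2.762 m³/s

2.76 m³/s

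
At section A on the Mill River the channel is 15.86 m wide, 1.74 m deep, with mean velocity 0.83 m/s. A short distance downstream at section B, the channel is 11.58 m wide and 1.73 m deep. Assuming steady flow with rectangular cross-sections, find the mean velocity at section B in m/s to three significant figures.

Q = A₁V₁ = (15.86×1.74) × 0.83 = 22.91 m³/s
A₂ = 11.58 × 1.73 = 20.03 m²
V₂ = Q/A₂ = 22.91/20.03 = 1.143 m/s

1.14 m/s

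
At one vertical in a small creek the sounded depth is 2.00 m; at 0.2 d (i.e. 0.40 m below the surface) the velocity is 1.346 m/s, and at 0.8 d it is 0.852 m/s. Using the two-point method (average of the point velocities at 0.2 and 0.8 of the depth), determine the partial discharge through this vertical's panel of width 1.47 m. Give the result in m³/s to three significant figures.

v̄ = (1.346 + 0.852) / 2 = 1.099 m/s
q = v̄ × d × w = 1.099 × 2.00 × 1.47 = 3.231 m³/s

3.23 m³/s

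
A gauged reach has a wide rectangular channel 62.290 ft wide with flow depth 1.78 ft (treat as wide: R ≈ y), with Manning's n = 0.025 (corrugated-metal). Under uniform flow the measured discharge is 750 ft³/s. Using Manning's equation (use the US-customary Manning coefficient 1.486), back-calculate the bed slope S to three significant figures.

0.00600

A = b·y = 62.290 × 1.78 = 110.9 ft²
Wide channel: R ≈ y = 1.78 ft
S = (Q·n / (1.486·A·R^(2/3)))² = (750×0.025 / (1.486×110.9×1.469))² = 0.006003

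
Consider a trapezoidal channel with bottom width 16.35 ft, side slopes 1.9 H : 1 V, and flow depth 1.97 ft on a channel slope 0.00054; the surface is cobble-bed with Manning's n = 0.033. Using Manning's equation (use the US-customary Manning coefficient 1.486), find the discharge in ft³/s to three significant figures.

A = (b + z·y)·y = (16.35 + 1.9×1.97)×1.97 = 39.58 ft²
P = b + 2y√(1+z²) = 16.35 + 2×1.97×√(1+1.9²) = 24.81 ft
R = A/P = 39.58/24.81 = 1.595 ft
Q = (1.486/n)·A·R^(2/3)·S^(1/2) = (1.486/0.033) × 39.58 × 1.595^(2/3) × 0.00054^(1/2) = 56.56 ft³/s

56.6 ft³/s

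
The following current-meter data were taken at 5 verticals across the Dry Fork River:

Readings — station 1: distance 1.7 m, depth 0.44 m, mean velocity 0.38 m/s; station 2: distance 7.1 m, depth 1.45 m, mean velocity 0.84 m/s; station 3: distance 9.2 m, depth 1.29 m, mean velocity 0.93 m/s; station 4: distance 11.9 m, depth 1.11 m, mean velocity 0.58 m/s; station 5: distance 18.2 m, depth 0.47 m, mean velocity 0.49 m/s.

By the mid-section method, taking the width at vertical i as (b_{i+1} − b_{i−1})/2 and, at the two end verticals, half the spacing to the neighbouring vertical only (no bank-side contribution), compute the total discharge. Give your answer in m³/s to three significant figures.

11.5 m³/s

w_1 = (7.1 − 1.7)/2 = 2.7 m; q_1 = 0.38 × 0.44 × 2.7 = 0.4514 m³/s
w_2 = (9.2 − 1.7)/2 = 3.75 m; q_2 = 0.84 × 1.45 × 3.75 = 4.568 m³/s
w_3 = (11.9 − 7.1)/2 = 2.4 m; q_3 = 0.93 × 1.29 × 2.4 = 2.879 m³/s
w_4 = (18.2 − 9.2)/2 = 4.5 m; q_4 = 0.58 × 1.11 × 4.5 = 2.897 m³/s
w_5 = (18.2 − 11.9)/2 = 3.15 m; q_5 = 0.49 × 0.47 × 3.15 = 0.7254 m³/s
Q = Σ qᵢ = 11.52 m³/s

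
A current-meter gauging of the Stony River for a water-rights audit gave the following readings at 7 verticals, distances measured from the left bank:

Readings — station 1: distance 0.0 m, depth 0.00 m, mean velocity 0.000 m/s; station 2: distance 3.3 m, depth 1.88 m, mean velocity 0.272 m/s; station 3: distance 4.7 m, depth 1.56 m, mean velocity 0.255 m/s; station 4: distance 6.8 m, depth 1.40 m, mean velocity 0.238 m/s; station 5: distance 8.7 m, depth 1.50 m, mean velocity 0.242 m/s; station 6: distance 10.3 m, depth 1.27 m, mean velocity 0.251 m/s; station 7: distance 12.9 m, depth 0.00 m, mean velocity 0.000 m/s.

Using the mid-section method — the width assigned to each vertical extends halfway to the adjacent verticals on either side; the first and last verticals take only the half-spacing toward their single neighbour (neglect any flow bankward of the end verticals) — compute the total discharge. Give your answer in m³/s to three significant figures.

w_2 = (4.7 − 0.0)/2 = 2.35 m; q_2 = 0.272 × 1.88 × 2.35 = 1.202 m³/s
w_3 = (6.8 − 3.3)/2 = 1.75 m; q_3 = 0.255 × 1.56 × 1.75 = 0.6962 m³/s
w_4 = (8.7 − 4.7)/2 = 2 m; q_4 = 0.238 × 1.40 × 2 = 0.6664 m³/s
w_5 = (10.3 − 6.8)/2 = 1.75 m; q_5 = 0.242 × 1.50 × 1.75 = 0.6353 m³/s
w_6 = (12.9 − 8.7)/2 = 2.1 m; q_6 = 0.251 × 1.27 × 2.1 = 0.6694 m³/s
Stations 1, 7 contribute zero (depth or velocity is 0).
Q = Σ qᵢ = 3.869 m³/s

3.87 m³/s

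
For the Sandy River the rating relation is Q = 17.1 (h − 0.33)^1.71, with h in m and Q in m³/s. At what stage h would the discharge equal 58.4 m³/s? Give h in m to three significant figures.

h − h₀ = (Q/C)^(1/b) = (58.4/17.1)^(1/1.71) = 2.051 m
h = 0.33 + 2.051 = 2.381 m

2.38 m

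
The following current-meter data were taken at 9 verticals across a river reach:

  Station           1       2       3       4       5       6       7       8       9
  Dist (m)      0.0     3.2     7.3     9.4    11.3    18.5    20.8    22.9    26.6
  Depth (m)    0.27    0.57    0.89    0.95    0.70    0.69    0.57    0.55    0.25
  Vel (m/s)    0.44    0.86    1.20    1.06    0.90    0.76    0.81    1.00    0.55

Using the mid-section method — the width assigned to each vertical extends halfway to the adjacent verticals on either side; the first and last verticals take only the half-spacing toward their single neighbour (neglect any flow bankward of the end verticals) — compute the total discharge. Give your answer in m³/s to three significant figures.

w_1 = (3.2 − 0.0)/2 = 1.6 m; q_1 = 0.44 × 0.27 × 1.6 = 0.1901 m³/s
w_2 = (7.3 − 0.0)/2 = 3.65 m; q_2 = 0.86 × 0.57 × 3.65 = 1.789 m³/s
w_3 = (9.4 − 3.2)/2 = 3.1 m; q_3 = 1.20 × 0.89 × 3.1 = 3.311 m³/s
w_4 = (11.3 − 7.3)/2 = 2 m; q_4 = 1.06 × 0.95 × 2 = 2.014 m³/s
w_5 = (18.5 − 9.4)/2 = 4.55 m; q_5 = 0.90 × 0.70 × 4.55 = 2.867 m³/s
w_6 = (20.8 − 11.3)/2 = 4.75 m; q_6 = 0.76 × 0.69 × 4.75 = 2.491 m³/s
w_7 = (22.9 − 18.5)/2 = 2.2 m; q_7 = 0.81 × 0.57 × 2.2 = 1.016 m³/s
w_8 = (26.6 − 20.8)/2 = 2.9 m; q_8 = 1.00 × 0.55 × 2.9 = 1.595 m³/s
w_9 = (26.6 − 22.9)/2 = 1.85 m; q_9 = 0.55 × 0.25 × 1.85 = 0.2544 m³/s
Q = Σ qᵢ = 15.53 m³/s

15.5 m³/s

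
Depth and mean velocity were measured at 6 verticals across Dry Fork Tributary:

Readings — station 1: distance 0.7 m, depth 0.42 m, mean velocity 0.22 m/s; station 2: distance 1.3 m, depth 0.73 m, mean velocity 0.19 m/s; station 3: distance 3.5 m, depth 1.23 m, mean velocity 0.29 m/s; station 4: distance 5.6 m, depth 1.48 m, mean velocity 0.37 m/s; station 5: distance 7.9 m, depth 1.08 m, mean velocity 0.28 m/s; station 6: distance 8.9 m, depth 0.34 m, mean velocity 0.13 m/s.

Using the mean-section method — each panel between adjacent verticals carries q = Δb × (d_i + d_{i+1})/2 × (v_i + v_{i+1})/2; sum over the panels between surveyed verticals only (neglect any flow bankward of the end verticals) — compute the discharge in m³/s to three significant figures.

Panel 1-2: Δb = 0.6 m, d̄ = (0.42+0.73)/2 = 0.575, v̄ = (0.22+0.19)/2 = 0.205 → q = 0.6×0.575×0.205 = 0.07073 m³/s
Panel 2-3: Δb = 2.2 m, d̄ = (0.73+1.23)/2 = 0.98, v̄ = (0.19+0.29)/2 = 0.24 → q = 2.2×0.98×0.24 = 0.5174 m³/s
Panel 3-4: Δb = 2.1 m, d̄ = (1.23+1.48)/2 = 1.355, v̄ = (0.29+0.37)/2 = 0.33 → q = 2.1×1.355×0.33 = 0.9390 m³/s
Panel 4-5: Δb = 2.3 m, d̄ = (1.48+1.08)/2 = 1.28, v̄ = (0.37+0.28)/2 = 0.325 → q = 2.3×1.28×0.325 = 0.9568 m³/s
Panel 5-6: Δb = 1 m, d̄ = (1.08+0.34)/2 = 0.71, v̄ = (0.28+0.13)/2 = 0.205 → q = 1×0.71×0.205 = 0.1456 m³/s
Q = Σ q = 2.630 m³/s

2.63 m³/s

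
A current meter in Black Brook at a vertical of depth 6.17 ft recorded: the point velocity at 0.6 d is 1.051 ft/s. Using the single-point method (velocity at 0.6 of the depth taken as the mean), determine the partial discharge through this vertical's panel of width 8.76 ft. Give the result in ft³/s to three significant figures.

56.8 ft³/s

v̄ = v₀.₆ = 1.051 ft/s
q = v̄ × d × w = 1.051 × 6.17 × 8.76 = 56.81 ft³/s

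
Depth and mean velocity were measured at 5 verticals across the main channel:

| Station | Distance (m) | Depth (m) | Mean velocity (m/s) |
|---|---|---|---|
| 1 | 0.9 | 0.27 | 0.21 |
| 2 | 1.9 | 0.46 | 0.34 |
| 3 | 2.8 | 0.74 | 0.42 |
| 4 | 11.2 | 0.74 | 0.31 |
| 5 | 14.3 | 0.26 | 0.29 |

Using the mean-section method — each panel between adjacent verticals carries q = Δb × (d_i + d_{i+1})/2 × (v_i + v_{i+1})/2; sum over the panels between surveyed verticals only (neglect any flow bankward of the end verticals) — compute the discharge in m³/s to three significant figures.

3.04 m³/s

Panel 1-2: Δb = 1 m, d̄ = (0.27+0.46)/2 = 0.365, v̄ = (0.21+0.34)/2 = 0.275 → q = 1×0.365×0.275 = 0.1004 m³/s
Panel 2-3: Δb = 0.9 m, d̄ = (0.46+0.74)/2 = 0.6, v̄ = (0.34+0.42)/2 = 0.38 → q = 0.9×0.6×0.38 = 0.2052 m³/s
Panel 3-4: Δb = 8.4 m, d̄ = (0.74+0.74)/2 = 0.74, v̄ = (0.42+0.31)/2 = 0.365 → q = 8.4×0.74×0.365 = 2.269 m³/s
Panel 4-5: Δb = 3.1 m, d̄ = (0.74+0.26)/2 = 0.5, v̄ = (0.31+0.29)/2 = 0.3 → q = 3.1×0.5×0.3 = 0.4650 m³/s
Q = Σ q = 3.039 m³/s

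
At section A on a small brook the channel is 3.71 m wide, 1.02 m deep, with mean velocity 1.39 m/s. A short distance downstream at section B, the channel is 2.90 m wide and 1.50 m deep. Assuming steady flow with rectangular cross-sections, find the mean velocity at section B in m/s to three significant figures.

Q = A₁V₁ = (3.71×1.02) × 1.39 = 5.260 m³/s
A₂ = 2.90 × 1.50 = 4.350 m²
V₂ = Q/A₂ = 5.260/4.350 = 1.209 m/s

1.21 m/s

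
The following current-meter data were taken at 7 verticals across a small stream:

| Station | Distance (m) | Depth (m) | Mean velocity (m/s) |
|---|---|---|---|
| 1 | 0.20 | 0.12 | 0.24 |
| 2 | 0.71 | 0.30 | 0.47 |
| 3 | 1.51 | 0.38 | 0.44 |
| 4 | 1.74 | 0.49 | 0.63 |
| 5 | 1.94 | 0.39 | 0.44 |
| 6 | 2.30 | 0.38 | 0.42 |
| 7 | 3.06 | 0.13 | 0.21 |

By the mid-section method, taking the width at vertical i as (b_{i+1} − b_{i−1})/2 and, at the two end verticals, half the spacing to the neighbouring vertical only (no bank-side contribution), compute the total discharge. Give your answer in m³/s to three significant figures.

w_1 = (0.71 − 0.20)/2 = 0.255 m; q_1 = 0.24 × 0.12 × 0.255 = 0.007344 m³/s
w_2 = (1.51 − 0.20)/2 = 0.655 m; q_2 = 0.47 × 0.30 × 0.655 = 0.09236 m³/s
w_3 = (1.74 − 0.71)/2 = 0.515 m; q_3 = 0.44 × 0.38 × 0.515 = 0.08611 m³/s
w_4 = (1.94 − 1.51)/2 = 0.215 m; q_4 = 0.63 × 0.49 × 0.215 = 0.06637 m³/s
w_5 = (2.30 − 1.74)/2 = 0.28 m; q_5 = 0.44 × 0.39 × 0.28 = 0.04805 m³/s
w_6 = (3.06 − 1.94)/2 = 0.56 m; q_6 = 0.42 × 0.38 × 0.56 = 0.08938 m³/s
w_7 = (3.06 − 2.30)/2 = 0.38 m; q_7 = 0.21 × 0.13 × 0.38 = 0.01037 m³/s
Q = Σ qᵢ = 0.4000 m³/s

0.400 m³/s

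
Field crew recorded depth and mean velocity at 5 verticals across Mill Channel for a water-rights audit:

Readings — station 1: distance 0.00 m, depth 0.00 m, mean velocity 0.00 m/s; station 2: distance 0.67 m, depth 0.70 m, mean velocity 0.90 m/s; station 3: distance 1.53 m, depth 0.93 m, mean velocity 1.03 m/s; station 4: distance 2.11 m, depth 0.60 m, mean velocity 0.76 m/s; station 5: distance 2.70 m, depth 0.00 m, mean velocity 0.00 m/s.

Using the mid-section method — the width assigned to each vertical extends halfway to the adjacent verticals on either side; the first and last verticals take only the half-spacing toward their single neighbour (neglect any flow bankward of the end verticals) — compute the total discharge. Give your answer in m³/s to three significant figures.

w_2 = (1.53 − 0.00)/2 = 0.765 m; q_2 = 0.90 × 0.70 × 0.765 = 0.4820 m³/s
w_3 = (2.11 − 0.67)/2 = 0.72 m; q_3 = 1.03 × 0.93 × 0.72 = 0.6897 m³/s
w_4 = (2.70 − 1.53)/2 = 0.585 m; q_4 = 0.76 × 0.60 × 0.585 = 0.2668 m³/s
Stations 1, 5 contribute zero (depth or velocity is 0).
Q = Σ qᵢ = 1.438 m³/s

1.44 m³/s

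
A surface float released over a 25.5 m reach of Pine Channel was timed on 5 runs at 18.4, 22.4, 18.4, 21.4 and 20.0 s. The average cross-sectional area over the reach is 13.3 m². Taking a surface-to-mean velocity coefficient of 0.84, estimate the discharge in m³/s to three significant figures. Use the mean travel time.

14.2 m³/s

t̄ = (18.4 + 22.4 + 18.4 + 21.4 + 20.0) / 5 = 20.12 s
v_surface = L / t̄ = 25.5 / 20.12 = 1.267 m/s
v_mean = 0.84 × 1.267 = 1.065 m/s
Q = A × v_mean = 13.3 × 1.065 = 14.16 m³/s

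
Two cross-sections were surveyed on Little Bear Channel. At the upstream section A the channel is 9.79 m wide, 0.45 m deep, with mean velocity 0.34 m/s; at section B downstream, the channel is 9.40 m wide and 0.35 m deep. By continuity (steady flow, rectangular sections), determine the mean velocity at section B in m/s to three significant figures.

0.455 m/s

Q = A₁V₁ = (9.79×0.45) × 0.34 = 1.498 m³/s
A₂ = 9.40 × 0.35 = 3.290 m²
V₂ = Q/A₂ = 1.498/3.290 = 0.4553 m/s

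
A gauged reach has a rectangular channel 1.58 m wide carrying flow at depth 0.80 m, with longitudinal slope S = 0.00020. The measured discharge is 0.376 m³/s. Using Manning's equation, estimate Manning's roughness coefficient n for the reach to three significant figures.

A = b·y = 1.58 × 0.80 = 1.264 m²
P = b + 2y = 1.58 + 2×0.80 = 3.180 m
R = A/P = 1.264/3.180 = 0.3975 m
n = (1/Q)·A·R^(2/3)·S^(1/2) = (1/0.376) × 1.264 × 0.5406 × 0.01414 = 0.02570

0.0257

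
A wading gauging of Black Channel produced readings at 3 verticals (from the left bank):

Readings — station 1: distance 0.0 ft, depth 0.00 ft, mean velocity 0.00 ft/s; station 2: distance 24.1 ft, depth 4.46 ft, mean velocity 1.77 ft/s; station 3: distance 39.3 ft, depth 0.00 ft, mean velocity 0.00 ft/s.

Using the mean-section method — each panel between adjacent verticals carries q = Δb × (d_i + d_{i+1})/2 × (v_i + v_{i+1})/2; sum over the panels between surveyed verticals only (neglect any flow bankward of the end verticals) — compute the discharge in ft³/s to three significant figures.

Panel 1-2: Δb = 24.1 ft, d̄ = (0.00+4.46)/2 = 2.23, v̄ = (0.00+1.77)/2 = 0.885 → q = 24.1×2.23×0.885 = 47.56 ft³/s
Panel 2-3: Δb = 15.2 ft, d̄ = (4.46+0.00)/2 = 2.23, v̄ = (1.77+0.00)/2 = 0.885 → q = 15.2×2.23×0.885 = 30.00 ft³/s
Q = Σ q = 77.56 ft³/s

77.6 ft³/s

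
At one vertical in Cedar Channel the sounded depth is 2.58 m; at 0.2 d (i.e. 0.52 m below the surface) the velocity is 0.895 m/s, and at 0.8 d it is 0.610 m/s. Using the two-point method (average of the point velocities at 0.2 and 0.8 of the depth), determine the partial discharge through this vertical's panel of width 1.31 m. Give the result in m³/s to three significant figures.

v̄ = (0.895 + 0.610) / 2 = 0.7525 m/s
q = v̄ × d × w = 0.7525 × 2.58 × 1.31 = 2.543 m³/s

2.54 m³/s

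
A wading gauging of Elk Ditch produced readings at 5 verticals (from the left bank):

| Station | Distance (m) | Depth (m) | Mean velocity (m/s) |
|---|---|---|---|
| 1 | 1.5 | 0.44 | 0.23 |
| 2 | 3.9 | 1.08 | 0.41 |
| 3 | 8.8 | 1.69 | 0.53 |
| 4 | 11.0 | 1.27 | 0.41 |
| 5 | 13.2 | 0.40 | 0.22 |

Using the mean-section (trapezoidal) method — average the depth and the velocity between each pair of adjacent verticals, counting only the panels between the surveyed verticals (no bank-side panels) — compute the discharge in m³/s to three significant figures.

Panel 1-2: Δb = 2.4 m, d̄ = (0.44+1.08)/2 = 0.76, v̄ = (0.23+0.41)/2 = 0.32 → q = 2.4×0.76×0.32 = 0.5837 m³/s
Panel 2-3: Δb = 4.9 m, d̄ = (1.08+1.69)/2 = 1.385, v̄ = (0.41+0.53)/2 = 0.47 → q = 4.9×1.385×0.47 = 3.190 m³/s
Panel 3-4: Δb = 2.2 m, d̄ = (1.69+1.27)/2 = 1.48, v̄ = (0.53+0.41)/2 = 0.47 → q = 2.2×1.48×0.47 = 1.530 m³/s
Panel 4-5: Δb = 2.2 m, d̄ = (1.27+0.40)/2 = 0.835, v̄ = (0.41+0.22)/2 = 0.315 → q = 2.2×0.835×0.315 = 0.5787 m³/s
Q = Σ q = 5.882 m³/s

5.88 m³/s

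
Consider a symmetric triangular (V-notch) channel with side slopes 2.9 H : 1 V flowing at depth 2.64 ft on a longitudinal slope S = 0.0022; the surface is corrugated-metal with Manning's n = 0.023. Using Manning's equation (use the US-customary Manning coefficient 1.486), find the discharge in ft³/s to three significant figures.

A = z·y² = 2.9×2.64² = 20.21 ft²
P = 2y√(1+z²) = 2×2.64×√(1+2.9²) = 16.20 ft
R = A/P = 20.21/16.20 = 1.248 ft
Q = (1.486/n)·A·R^(2/3)·S^(1/2) = (1.486/0.023) × 20.21 × 1.248^(2/3) × 0.0022^(1/2) = 70.99 ft³/s

71.0 ft³/s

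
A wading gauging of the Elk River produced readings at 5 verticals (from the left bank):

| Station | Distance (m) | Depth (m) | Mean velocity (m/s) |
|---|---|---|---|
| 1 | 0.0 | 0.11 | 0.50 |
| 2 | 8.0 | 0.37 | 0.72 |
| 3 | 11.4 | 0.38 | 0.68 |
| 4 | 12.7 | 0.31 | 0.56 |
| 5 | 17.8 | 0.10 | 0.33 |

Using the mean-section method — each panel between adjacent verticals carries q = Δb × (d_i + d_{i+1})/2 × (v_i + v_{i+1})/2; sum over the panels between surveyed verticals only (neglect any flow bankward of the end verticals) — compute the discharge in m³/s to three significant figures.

Panel 1-2: Δb = 8 m, d̄ = (0.11+0.37)/2 = 0.24, v̄ = (0.50+0.72)/2 = 0.61 → q = 8×0.24×0.61 = 1.171 m³/s
Panel 2-3: Δb = 3.4 m, d̄ = (0.37+0.38)/2 = 0.375, v̄ = (0.72+0.68)/2 = 0.7 → q = 3.4×0.375×0.7 = 0.8925 m³/s
Panel 3-4: Δb = 1.3 m, d̄ = (0.38+0.31)/2 = 0.345, v̄ = (0.68+0.56)/2 = 0.62 → q = 1.3×0.345×0.62 = 0.2781 m³/s
Panel 4-5: Δb = 5.1 m, d̄ = (0.31+0.10)/2 = 0.205, v̄ = (0.56+0.33)/2 = 0.445 → q = 5.1×0.205×0.445 = 0.4652 m³/s
Q = Σ q = 2.807 m³/s

2.81 m³/s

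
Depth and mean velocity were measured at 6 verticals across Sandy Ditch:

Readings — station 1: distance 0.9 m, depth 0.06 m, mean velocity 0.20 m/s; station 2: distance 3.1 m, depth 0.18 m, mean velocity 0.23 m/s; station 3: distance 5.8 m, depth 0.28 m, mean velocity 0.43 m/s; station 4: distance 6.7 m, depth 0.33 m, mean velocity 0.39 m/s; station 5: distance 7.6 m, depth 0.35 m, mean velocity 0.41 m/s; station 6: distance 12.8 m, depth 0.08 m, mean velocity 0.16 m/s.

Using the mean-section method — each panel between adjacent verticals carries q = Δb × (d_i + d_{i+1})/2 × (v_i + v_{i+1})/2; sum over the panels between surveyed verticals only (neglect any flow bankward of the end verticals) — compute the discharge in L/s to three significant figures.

Panel 1-2: Δb = 2.2 m, d̄ = (0.06+0.18)/2 = 0.12, v̄ = (0.20+0.23)/2 = 0.215 → q = 2.2×0.12×0.215 = 0.05676 m³/s
Panel 2-3: Δb = 2.7 m, d̄ = (0.18+0.28)/2 = 0.23, v̄ = (0.23+0.43)/2 = 0.33 → q = 2.7×0.23×0.33 = 0.2049 m³/s
Panel 3-4: Δb = 0.9 m, d̄ = (0.28+0.33)/2 = 0.305, v̄ = (0.43+0.39)/2 = 0.41 → q = 0.9×0.305×0.41 = 0.1125 m³/s
Panel 4-5: Δb = 0.9 m, d̄ = (0.33+0.35)/2 = 0.34, v̄ = (0.39+0.41)/2 = 0.4 → q = 0.9×0.34×0.4 = 0.1224 m³/s
Panel 5-6: Δb = 5.2 m, d̄ = (0.35+0.08)/2 = 0.215, v̄ = (0.41+0.16)/2 = 0.285 → q = 5.2×0.215×0.285 = 0.3186 m³/s
Q = Σ q = 0.8153 m³/s
= 0.8153 × 1000 = 815.3 L/s

815 L/s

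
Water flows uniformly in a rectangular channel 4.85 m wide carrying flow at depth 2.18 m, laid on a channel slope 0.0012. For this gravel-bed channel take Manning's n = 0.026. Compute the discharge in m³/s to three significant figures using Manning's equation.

15.4 m³/s

A = b·y = 4.85 × 2.18 = 10.57 m²
P = b + 2y = 4.85 + 2×2.18 = 9.210 m
R = A/P = 10.57/9.210 = 1.148 m
Q = (1/n)·A·R^(2/3)·S^(1/2) = (1/0.026) × 10.57 × 1.148^(2/3) × 0.0012^(1/2) = 15.44 m³/s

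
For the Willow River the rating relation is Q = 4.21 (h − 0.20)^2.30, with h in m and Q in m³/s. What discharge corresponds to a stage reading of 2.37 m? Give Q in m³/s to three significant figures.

25.0 m³/s

Q = 4.21 × (2.37 − 0.20)^2.30 = 4.21 × 2.17^2.30 = 25.01 m³/s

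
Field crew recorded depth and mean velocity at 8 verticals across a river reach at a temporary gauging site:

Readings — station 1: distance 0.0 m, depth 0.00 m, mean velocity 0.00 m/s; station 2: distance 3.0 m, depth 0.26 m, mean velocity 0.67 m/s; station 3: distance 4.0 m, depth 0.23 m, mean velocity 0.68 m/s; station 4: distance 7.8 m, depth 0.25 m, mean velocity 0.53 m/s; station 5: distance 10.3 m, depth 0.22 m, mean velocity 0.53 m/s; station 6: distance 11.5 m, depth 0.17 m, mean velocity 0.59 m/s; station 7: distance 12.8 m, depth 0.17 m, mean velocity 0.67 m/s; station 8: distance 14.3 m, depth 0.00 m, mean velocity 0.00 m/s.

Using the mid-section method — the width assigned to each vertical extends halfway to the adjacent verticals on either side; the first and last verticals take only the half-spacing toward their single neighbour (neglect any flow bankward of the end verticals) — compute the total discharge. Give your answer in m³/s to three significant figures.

1.64 m³/s

w_2 = (4.0 − 0.0)/2 = 2 m; q_2 = 0.67 × 0.26 × 2 = 0.3484 m³/s
w_3 = (7.8 − 3.0)/2 = 2.4 m; q_3 = 0.68 × 0.23 × 2.4 = 0.3754 m³/s
w_4 = (10.3 − 4.0)/2 = 3.15 m; q_4 = 0.53 × 0.25 × 3.15 = 0.4174 m³/s
w_5 = (11.5 − 7.8)/2 = 1.85 m; q_5 = 0.53 × 0.22 × 1.85 = 0.2157 m³/s
w_6 = (12.8 − 10.3)/2 = 1.25 m; q_6 = 0.59 × 0.17 × 1.25 = 0.1254 m³/s
w_7 = (14.3 − 11.5)/2 = 1.4 m; q_7 = 0.67 × 0.17 × 1.4 = 0.1595 m³/s
Stations 1, 8 contribute zero (depth or velocity is 0).
Q = Σ qᵢ = 1.642 m³/s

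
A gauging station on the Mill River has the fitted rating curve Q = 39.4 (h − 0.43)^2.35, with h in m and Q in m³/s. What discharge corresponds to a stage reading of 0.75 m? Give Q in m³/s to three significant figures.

Q = 39.4 × (0.75 − 0.43)^2.35 = 39.4 × 0.32^2.35 = 2.708 m³/s

2.71 m³/s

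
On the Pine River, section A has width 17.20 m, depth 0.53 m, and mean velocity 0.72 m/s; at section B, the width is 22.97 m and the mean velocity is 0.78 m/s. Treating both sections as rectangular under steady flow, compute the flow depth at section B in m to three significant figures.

0.366 m

Q = A₁V₁ = (17.20×0.53) × 0.72 = 6.564 m³/s
d₂ = Q/(b₂ V₂) = 6.564/(22.97×0.78) = 0.3663 m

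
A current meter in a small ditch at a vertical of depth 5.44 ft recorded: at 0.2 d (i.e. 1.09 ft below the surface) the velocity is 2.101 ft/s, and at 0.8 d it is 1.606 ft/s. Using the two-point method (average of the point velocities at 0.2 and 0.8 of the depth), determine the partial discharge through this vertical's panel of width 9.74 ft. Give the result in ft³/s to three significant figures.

v̄ = (2.101 + 1.606) / 2 = 1.854 ft/s
q = v̄ × d × w = 1.854 × 5.44 × 9.74 = 98.21 ft³/s

98.2 ft³/s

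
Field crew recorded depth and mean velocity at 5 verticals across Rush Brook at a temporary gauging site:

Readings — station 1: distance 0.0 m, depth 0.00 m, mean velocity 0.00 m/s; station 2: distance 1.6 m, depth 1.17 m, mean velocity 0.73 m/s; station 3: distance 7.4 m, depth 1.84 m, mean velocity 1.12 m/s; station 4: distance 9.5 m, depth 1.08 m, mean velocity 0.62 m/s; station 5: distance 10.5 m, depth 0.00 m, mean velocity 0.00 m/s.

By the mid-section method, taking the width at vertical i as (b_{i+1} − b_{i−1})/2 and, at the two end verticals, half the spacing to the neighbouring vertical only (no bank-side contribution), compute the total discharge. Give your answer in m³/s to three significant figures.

w_2 = (7.4 − 0.0)/2 = 3.7 m; q_2 = 0.73 × 1.17 × 3.7 = 3.160 m³/s
w_3 = (9.5 − 1.6)/2 = 3.95 m; q_3 = 1.12 × 1.84 × 3.95 = 8.140 m³/s
w_4 = (10.5 − 7.4)/2 = 1.55 m; q_4 = 0.62 × 1.08 × 1.55 = 1.038 m³/s
Stations 1, 5 contribute zero (depth or velocity is 0).
Q = Σ qᵢ = 12.34 m³/s

12.3 m³/s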